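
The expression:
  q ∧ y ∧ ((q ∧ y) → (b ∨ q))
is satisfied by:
  {y: True, q: True}


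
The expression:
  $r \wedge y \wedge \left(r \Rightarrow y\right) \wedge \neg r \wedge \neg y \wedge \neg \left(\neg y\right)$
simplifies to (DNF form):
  $\text{False}$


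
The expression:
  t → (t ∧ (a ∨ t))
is always true.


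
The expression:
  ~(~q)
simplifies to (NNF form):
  q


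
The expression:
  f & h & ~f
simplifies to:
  False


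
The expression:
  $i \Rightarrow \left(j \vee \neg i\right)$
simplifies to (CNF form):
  $j \vee \neg i$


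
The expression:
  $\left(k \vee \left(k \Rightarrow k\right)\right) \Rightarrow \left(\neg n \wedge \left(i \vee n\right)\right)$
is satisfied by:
  {i: True, n: False}


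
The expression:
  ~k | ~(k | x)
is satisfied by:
  {k: False}


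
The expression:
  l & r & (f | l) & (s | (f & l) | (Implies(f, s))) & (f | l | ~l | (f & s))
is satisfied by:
  {r: True, l: True}


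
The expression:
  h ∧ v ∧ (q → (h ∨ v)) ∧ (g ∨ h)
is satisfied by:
  {h: True, v: True}


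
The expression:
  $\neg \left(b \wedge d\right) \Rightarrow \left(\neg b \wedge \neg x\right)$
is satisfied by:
  {d: True, x: False, b: False}
  {x: False, b: False, d: False}
  {b: True, d: True, x: False}
  {b: True, d: True, x: True}


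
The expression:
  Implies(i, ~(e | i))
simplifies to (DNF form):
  ~i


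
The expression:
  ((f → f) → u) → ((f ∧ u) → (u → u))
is always true.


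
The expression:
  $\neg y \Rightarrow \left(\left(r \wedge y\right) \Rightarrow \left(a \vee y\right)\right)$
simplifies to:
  $\text{True}$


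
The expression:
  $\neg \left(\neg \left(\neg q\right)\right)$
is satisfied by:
  {q: False}


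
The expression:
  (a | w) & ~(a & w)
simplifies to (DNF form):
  (a & ~w) | (w & ~a)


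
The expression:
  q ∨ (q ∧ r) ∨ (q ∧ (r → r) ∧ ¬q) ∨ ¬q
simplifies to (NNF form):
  True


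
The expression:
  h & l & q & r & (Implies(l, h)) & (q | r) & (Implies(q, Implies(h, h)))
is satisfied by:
  {r: True, h: True, q: True, l: True}


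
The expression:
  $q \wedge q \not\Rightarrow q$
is never true.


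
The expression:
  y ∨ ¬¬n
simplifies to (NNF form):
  n ∨ y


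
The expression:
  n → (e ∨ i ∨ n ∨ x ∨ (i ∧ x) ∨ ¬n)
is always true.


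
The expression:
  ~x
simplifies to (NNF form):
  ~x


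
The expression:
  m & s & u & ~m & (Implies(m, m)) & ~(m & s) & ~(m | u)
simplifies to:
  False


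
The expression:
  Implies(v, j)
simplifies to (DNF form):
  j | ~v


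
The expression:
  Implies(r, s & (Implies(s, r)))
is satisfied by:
  {s: True, r: False}
  {r: False, s: False}
  {r: True, s: True}


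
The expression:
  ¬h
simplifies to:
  ¬h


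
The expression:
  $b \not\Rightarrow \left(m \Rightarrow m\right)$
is never true.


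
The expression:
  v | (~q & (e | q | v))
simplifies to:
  v | (e & ~q)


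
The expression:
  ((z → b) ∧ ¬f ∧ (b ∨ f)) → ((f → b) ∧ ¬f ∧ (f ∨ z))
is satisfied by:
  {z: True, f: True, b: False}
  {z: True, f: False, b: False}
  {f: True, z: False, b: False}
  {z: False, f: False, b: False}
  {b: True, z: True, f: True}
  {b: True, z: True, f: False}
  {b: True, f: True, z: False}


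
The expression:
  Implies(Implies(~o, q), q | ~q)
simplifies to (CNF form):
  True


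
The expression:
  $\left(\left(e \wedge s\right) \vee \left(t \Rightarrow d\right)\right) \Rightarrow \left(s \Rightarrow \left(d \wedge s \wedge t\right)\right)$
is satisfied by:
  {d: True, t: True, e: False, s: False}
  {t: True, e: False, s: False, d: False}
  {d: True, t: True, e: True, s: False}
  {t: True, e: True, s: False, d: False}
  {d: True, e: False, s: False, t: False}
  {d: False, e: False, s: False, t: False}
  {d: True, e: True, s: False, t: False}
  {e: True, d: False, s: False, t: False}
  {d: True, s: True, t: True, e: False}
  {s: True, t: True, d: False, e: False}
  {d: True, s: True, t: True, e: True}


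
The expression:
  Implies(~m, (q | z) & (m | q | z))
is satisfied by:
  {q: True, m: True, z: True}
  {q: True, m: True, z: False}
  {q: True, z: True, m: False}
  {q: True, z: False, m: False}
  {m: True, z: True, q: False}
  {m: True, z: False, q: False}
  {z: True, m: False, q: False}


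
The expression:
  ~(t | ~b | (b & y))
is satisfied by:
  {b: True, y: False, t: False}


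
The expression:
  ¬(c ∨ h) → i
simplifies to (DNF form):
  c ∨ h ∨ i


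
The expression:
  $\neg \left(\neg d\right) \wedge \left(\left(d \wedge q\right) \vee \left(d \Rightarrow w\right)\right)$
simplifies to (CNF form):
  $d \wedge \left(q \vee w\right)$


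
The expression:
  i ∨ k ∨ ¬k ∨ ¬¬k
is always true.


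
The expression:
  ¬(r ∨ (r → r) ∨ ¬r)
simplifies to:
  False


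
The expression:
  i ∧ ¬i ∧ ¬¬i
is never true.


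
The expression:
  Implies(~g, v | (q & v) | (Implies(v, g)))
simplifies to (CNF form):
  True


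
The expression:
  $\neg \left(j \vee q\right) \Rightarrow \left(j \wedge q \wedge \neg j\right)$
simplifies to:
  $j \vee q$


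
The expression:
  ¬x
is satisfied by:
  {x: False}


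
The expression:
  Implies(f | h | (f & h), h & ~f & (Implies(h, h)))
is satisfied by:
  {f: False}


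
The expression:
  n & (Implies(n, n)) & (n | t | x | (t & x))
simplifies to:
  n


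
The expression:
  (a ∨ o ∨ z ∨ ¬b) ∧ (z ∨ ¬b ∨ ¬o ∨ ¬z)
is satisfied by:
  {a: True, o: True, z: True, b: False}
  {a: True, o: True, z: False, b: False}
  {a: True, z: True, o: False, b: False}
  {a: True, z: False, o: False, b: False}
  {o: True, z: True, a: False, b: False}
  {o: True, a: False, z: False, b: False}
  {o: False, z: True, a: False, b: False}
  {o: False, a: False, z: False, b: False}
  {a: True, b: True, o: True, z: True}
  {a: True, b: True, o: True, z: False}
  {a: True, b: True, z: True, o: False}
  {a: True, b: True, z: False, o: False}
  {b: True, o: True, z: True, a: False}
  {b: True, o: True, z: False, a: False}
  {b: True, z: True, o: False, a: False}


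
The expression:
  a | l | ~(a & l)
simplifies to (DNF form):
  True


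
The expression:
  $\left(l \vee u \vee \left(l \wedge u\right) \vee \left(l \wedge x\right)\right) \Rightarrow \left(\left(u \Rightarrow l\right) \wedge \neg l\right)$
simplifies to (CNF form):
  $\neg l \wedge \neg u$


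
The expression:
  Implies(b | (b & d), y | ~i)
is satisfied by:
  {y: True, i: False, b: False}
  {i: False, b: False, y: False}
  {y: True, b: True, i: False}
  {b: True, i: False, y: False}
  {y: True, i: True, b: False}
  {i: True, y: False, b: False}
  {y: True, b: True, i: True}


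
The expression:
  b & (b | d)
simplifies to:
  b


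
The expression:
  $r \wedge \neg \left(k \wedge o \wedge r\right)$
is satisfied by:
  {r: True, k: False, o: False}
  {r: True, o: True, k: False}
  {r: True, k: True, o: False}


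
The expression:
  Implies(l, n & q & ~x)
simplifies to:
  ~l | (n & q & ~x)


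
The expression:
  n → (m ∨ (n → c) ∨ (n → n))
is always true.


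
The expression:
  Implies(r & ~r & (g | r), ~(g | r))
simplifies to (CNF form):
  True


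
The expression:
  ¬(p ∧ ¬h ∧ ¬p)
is always true.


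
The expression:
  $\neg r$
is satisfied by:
  {r: False}


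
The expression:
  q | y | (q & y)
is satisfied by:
  {y: True, q: True}
  {y: True, q: False}
  {q: True, y: False}


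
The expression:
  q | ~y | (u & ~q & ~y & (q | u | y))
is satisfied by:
  {q: True, y: False}
  {y: False, q: False}
  {y: True, q: True}


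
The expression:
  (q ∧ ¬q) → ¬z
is always true.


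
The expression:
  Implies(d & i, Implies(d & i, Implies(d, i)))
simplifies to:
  True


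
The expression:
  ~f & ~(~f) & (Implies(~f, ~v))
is never true.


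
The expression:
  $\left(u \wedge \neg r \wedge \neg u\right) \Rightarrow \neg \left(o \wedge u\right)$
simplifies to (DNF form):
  $\text{True}$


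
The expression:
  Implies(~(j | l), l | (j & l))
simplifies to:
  j | l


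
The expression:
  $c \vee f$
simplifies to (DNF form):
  $c \vee f$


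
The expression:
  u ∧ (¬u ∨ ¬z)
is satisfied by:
  {u: True, z: False}


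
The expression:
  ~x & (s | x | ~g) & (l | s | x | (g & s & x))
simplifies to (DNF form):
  (s & ~x) | (l & s & ~x) | (l & ~g & ~x) | (s & ~g & ~x)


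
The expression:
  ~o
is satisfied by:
  {o: False}


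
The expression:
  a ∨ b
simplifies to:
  a ∨ b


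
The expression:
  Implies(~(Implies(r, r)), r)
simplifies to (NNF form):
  True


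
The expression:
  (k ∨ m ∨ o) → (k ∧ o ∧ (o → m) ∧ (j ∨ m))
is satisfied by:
  {m: False, k: False, o: False}
  {k: True, o: True, m: True}


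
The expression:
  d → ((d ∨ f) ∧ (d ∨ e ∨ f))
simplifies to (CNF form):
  True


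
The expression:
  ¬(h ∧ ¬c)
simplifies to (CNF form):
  c ∨ ¬h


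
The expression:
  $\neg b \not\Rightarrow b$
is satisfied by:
  {b: False}


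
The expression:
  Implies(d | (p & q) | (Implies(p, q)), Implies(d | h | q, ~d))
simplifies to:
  ~d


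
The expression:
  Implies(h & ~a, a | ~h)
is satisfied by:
  {a: True, h: False}
  {h: False, a: False}
  {h: True, a: True}


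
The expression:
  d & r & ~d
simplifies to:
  False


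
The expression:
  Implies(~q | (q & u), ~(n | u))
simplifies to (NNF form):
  ~u & (q | ~n)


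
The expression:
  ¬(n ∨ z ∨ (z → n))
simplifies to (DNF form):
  False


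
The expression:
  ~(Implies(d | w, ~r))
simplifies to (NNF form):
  r & (d | w)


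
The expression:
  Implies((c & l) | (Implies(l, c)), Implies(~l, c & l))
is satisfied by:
  {l: True}


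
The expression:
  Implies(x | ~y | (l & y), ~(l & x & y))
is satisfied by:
  {l: False, y: False, x: False}
  {x: True, l: False, y: False}
  {y: True, l: False, x: False}
  {x: True, y: True, l: False}
  {l: True, x: False, y: False}
  {x: True, l: True, y: False}
  {y: True, l: True, x: False}


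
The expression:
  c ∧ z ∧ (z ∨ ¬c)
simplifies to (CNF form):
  c ∧ z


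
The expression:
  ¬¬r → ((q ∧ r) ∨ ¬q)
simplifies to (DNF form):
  True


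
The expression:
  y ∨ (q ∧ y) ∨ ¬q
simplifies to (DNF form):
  y ∨ ¬q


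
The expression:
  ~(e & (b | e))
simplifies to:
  ~e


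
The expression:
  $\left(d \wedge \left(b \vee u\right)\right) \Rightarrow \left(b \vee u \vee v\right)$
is always true.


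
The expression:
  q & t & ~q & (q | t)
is never true.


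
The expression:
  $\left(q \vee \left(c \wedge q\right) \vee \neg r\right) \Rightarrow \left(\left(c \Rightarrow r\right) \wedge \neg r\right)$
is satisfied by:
  {c: False, q: False, r: False}
  {r: True, c: False, q: False}
  {q: True, c: False, r: False}
  {r: True, c: True, q: False}


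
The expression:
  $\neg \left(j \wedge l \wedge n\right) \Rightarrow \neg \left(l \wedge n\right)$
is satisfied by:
  {j: True, l: False, n: False}
  {l: False, n: False, j: False}
  {j: True, n: True, l: False}
  {n: True, l: False, j: False}
  {j: True, l: True, n: False}
  {l: True, j: False, n: False}
  {j: True, n: True, l: True}


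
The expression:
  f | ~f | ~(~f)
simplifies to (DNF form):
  True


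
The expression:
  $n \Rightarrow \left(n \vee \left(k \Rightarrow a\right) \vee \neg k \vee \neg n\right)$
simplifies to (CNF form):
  $\text{True}$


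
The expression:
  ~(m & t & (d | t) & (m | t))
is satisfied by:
  {m: False, t: False}
  {t: True, m: False}
  {m: True, t: False}


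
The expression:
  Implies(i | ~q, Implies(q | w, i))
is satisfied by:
  {i: True, q: True, w: False}
  {i: True, w: False, q: False}
  {q: True, w: False, i: False}
  {q: False, w: False, i: False}
  {i: True, q: True, w: True}
  {i: True, w: True, q: False}
  {q: True, w: True, i: False}


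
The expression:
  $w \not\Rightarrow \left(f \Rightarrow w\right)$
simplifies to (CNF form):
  $\text{False}$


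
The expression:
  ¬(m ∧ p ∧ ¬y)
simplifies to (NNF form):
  y ∨ ¬m ∨ ¬p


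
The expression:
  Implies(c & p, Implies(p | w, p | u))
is always true.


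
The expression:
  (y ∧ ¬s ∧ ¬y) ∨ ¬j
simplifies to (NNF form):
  ¬j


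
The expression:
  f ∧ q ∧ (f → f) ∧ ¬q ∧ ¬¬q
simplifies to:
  False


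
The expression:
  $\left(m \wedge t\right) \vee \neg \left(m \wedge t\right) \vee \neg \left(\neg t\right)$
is always true.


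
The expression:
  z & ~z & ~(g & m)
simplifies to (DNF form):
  False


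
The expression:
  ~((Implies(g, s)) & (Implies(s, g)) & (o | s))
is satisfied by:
  {s: False, g: False, o: False}
  {s: True, g: False, o: False}
  {o: True, s: True, g: False}
  {g: True, s: False, o: False}
  {g: True, o: True, s: False}


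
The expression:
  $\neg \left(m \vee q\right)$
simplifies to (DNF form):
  $\neg m \wedge \neg q$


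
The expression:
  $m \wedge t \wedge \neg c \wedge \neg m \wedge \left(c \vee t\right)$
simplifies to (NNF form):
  $\text{False}$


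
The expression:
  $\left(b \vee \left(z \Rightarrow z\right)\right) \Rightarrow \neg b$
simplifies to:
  $\neg b$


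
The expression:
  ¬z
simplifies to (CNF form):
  ¬z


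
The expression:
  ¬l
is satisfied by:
  {l: False}


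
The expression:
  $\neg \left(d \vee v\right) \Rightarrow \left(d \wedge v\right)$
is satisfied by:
  {d: True, v: True}
  {d: True, v: False}
  {v: True, d: False}


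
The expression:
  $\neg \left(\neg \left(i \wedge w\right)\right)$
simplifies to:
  $i \wedge w$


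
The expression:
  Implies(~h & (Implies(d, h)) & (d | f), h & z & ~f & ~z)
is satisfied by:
  {d: True, h: True, f: False}
  {d: True, h: False, f: False}
  {h: True, d: False, f: False}
  {d: False, h: False, f: False}
  {f: True, d: True, h: True}
  {f: True, d: True, h: False}
  {f: True, h: True, d: False}


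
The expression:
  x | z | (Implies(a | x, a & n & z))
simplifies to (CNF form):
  x | z | ~a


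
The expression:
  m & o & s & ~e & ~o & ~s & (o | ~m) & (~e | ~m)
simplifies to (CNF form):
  False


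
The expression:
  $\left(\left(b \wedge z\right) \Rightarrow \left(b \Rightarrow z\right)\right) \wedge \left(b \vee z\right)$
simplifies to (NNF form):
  $b \vee z$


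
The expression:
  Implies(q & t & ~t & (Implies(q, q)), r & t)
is always true.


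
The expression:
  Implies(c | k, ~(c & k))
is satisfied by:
  {k: False, c: False}
  {c: True, k: False}
  {k: True, c: False}


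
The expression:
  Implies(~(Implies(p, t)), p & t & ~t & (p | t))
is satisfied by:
  {t: True, p: False}
  {p: False, t: False}
  {p: True, t: True}


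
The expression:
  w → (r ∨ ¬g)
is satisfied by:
  {r: True, w: False, g: False}
  {w: False, g: False, r: False}
  {r: True, g: True, w: False}
  {g: True, w: False, r: False}
  {r: True, w: True, g: False}
  {w: True, r: False, g: False}
  {r: True, g: True, w: True}


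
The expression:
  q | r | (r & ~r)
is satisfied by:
  {r: True, q: True}
  {r: True, q: False}
  {q: True, r: False}


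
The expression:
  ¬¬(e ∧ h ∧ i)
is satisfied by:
  {h: True, i: True, e: True}


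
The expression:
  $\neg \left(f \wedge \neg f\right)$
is always true.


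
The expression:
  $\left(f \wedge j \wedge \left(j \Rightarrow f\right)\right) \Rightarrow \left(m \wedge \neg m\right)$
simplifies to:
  $\neg f \vee \neg j$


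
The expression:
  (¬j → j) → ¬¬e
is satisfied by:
  {e: True, j: False}
  {j: False, e: False}
  {j: True, e: True}


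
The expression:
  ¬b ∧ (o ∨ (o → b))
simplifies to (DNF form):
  ¬b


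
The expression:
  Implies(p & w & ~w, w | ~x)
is always true.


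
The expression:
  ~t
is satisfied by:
  {t: False}


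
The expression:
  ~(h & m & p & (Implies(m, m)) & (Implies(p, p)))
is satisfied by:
  {p: False, m: False, h: False}
  {h: True, p: False, m: False}
  {m: True, p: False, h: False}
  {h: True, m: True, p: False}
  {p: True, h: False, m: False}
  {h: True, p: True, m: False}
  {m: True, p: True, h: False}


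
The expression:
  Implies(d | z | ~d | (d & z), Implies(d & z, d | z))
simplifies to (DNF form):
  True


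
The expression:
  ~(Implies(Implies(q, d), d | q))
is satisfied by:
  {q: False, d: False}


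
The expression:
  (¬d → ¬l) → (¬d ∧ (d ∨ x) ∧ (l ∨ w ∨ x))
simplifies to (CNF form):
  ¬d ∧ (l ∨ x)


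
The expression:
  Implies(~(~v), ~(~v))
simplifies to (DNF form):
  True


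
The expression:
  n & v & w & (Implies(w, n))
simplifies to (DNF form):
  n & v & w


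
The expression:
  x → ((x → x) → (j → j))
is always true.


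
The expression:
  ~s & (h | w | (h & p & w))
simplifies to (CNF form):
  ~s & (h | w)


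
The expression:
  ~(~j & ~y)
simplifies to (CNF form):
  j | y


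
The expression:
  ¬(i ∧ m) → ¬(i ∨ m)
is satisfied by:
  {m: False, i: False}
  {i: True, m: True}


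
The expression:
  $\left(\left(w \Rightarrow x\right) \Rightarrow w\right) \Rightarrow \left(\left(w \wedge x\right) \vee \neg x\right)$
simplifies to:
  $\text{True}$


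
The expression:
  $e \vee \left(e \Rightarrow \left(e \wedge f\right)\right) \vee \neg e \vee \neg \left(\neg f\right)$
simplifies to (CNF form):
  $\text{True}$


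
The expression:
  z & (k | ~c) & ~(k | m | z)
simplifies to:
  False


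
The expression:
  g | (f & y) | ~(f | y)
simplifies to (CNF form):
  (f | g | ~f) & (f | g | ~y) & (g | y | ~f) & (g | y | ~y)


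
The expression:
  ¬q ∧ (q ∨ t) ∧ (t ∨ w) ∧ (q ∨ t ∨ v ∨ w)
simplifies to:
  t ∧ ¬q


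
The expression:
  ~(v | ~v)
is never true.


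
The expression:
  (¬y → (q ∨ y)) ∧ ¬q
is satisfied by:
  {y: True, q: False}


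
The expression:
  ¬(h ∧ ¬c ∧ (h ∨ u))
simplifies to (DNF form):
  c ∨ ¬h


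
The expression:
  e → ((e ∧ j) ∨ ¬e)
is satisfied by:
  {j: True, e: False}
  {e: False, j: False}
  {e: True, j: True}


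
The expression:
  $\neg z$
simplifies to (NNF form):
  $\neg z$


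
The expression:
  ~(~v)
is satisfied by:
  {v: True}


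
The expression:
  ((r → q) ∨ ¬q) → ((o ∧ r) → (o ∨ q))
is always true.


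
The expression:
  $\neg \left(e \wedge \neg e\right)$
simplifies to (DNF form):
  $\text{True}$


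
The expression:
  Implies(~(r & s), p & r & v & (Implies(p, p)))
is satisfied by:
  {r: True, v: True, s: True, p: True}
  {r: True, v: True, s: True, p: False}
  {r: True, s: True, p: True, v: False}
  {r: True, s: True, p: False, v: False}
  {r: True, v: True, p: True, s: False}


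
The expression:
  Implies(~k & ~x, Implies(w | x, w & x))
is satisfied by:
  {x: True, k: True, w: False}
  {x: True, w: False, k: False}
  {k: True, w: False, x: False}
  {k: False, w: False, x: False}
  {x: True, k: True, w: True}
  {x: True, w: True, k: False}
  {k: True, w: True, x: False}


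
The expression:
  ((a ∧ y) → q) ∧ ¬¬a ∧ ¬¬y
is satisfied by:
  {a: True, y: True, q: True}


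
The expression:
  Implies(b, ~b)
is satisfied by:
  {b: False}


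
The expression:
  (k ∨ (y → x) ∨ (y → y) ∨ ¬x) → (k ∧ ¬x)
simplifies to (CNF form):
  k ∧ ¬x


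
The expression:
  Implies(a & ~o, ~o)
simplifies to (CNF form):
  True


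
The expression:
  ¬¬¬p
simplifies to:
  ¬p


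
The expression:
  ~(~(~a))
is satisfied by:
  {a: False}


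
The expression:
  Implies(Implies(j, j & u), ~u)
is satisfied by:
  {u: False}


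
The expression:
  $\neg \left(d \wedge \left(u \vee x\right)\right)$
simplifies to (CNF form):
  $\left(\neg d \vee \neg u\right) \wedge \left(\neg d \vee \neg x\right)$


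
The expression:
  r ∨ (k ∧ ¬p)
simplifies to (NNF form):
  r ∨ (k ∧ ¬p)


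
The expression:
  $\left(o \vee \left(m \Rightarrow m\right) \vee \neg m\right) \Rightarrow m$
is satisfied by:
  {m: True}


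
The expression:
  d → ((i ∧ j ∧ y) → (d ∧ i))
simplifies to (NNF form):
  True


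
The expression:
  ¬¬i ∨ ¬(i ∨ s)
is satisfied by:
  {i: True, s: False}
  {s: False, i: False}
  {s: True, i: True}


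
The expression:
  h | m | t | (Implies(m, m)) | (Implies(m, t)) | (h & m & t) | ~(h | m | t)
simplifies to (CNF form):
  True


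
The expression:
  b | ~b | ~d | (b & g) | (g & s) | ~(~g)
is always true.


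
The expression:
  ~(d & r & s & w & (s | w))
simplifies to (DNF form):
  ~d | ~r | ~s | ~w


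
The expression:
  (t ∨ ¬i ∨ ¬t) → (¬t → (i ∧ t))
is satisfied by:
  {t: True}


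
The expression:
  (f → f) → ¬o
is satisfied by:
  {o: False}


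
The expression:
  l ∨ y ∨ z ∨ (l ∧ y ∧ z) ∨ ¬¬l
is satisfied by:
  {y: True, z: True, l: True}
  {y: True, z: True, l: False}
  {y: True, l: True, z: False}
  {y: True, l: False, z: False}
  {z: True, l: True, y: False}
  {z: True, l: False, y: False}
  {l: True, z: False, y: False}


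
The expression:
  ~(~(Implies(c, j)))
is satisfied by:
  {j: True, c: False}
  {c: False, j: False}
  {c: True, j: True}


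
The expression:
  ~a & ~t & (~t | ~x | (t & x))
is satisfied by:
  {t: False, a: False}


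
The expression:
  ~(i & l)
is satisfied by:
  {l: False, i: False}
  {i: True, l: False}
  {l: True, i: False}


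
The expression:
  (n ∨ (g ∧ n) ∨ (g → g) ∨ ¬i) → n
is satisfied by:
  {n: True}


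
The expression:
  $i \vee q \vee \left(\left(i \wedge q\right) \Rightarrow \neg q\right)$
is always true.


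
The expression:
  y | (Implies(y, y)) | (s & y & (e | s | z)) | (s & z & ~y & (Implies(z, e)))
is always true.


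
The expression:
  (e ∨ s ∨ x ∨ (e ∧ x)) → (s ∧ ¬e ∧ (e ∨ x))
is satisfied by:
  {e: False, s: False, x: False}
  {x: True, s: True, e: False}


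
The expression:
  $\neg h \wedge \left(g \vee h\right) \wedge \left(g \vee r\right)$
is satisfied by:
  {g: True, h: False}


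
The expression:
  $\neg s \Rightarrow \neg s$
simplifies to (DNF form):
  $\text{True}$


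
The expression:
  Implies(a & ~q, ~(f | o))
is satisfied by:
  {q: True, f: False, o: False, a: False}
  {q: True, o: True, f: False, a: False}
  {q: True, f: True, o: False, a: False}
  {q: True, o: True, f: True, a: False}
  {q: False, f: False, o: False, a: False}
  {o: True, q: False, f: False, a: False}
  {f: True, q: False, o: False, a: False}
  {o: True, f: True, q: False, a: False}
  {a: True, q: True, f: False, o: False}
  {a: True, o: True, q: True, f: False}
  {a: True, q: True, f: True, o: False}
  {a: True, o: True, q: True, f: True}
  {a: True, q: False, f: False, o: False}


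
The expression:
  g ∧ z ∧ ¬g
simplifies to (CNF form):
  False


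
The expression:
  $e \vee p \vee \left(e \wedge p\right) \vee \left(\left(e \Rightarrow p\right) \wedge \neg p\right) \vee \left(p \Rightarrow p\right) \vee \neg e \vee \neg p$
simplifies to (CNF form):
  $\text{True}$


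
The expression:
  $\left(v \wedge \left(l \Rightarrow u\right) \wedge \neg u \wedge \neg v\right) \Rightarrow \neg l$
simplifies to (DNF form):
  $\text{True}$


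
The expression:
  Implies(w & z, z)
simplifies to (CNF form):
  True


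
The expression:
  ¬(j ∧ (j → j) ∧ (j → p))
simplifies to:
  ¬j ∨ ¬p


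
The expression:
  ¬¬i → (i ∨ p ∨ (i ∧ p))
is always true.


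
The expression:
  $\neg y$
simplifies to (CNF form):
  $\neg y$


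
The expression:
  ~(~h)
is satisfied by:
  {h: True}


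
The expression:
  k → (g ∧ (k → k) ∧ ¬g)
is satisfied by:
  {k: False}


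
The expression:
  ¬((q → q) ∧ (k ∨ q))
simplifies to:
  ¬k ∧ ¬q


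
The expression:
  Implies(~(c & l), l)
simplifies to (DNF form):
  l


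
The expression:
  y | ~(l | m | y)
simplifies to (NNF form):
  y | (~l & ~m)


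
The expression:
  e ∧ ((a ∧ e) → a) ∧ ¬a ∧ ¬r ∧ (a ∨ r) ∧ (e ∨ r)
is never true.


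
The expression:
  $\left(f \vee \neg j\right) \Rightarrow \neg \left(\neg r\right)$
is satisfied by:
  {r: True, j: True, f: False}
  {r: True, j: False, f: False}
  {r: True, f: True, j: True}
  {r: True, f: True, j: False}
  {j: True, f: False, r: False}


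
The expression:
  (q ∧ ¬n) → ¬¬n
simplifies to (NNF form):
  n ∨ ¬q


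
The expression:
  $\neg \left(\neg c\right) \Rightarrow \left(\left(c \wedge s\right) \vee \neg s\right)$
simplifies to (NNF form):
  $\text{True}$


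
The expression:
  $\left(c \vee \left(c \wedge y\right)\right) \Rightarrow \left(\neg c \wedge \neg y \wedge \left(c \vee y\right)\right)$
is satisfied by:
  {c: False}


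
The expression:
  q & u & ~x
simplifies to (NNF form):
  q & u & ~x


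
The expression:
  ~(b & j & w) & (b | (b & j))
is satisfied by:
  {b: True, w: False, j: False}
  {j: True, b: True, w: False}
  {w: True, b: True, j: False}


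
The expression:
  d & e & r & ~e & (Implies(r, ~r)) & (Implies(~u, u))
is never true.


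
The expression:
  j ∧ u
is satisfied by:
  {j: True, u: True}


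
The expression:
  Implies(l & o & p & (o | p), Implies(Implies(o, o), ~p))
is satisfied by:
  {l: False, o: False, p: False}
  {p: True, l: False, o: False}
  {o: True, l: False, p: False}
  {p: True, o: True, l: False}
  {l: True, p: False, o: False}
  {p: True, l: True, o: False}
  {o: True, l: True, p: False}


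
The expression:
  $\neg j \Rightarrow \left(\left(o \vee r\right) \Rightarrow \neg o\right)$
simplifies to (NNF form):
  $j \vee \neg o$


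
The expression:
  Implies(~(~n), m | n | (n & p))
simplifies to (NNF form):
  True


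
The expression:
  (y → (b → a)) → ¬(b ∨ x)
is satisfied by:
  {y: True, a: False, b: False, x: False}
  {y: False, a: False, b: False, x: False}
  {a: True, y: True, x: False, b: False}
  {a: True, x: False, y: False, b: False}
  {b: True, y: True, x: False, a: False}
  {b: True, x: True, y: True, a: False}


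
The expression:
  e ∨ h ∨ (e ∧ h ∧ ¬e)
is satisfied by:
  {e: True, h: True}
  {e: True, h: False}
  {h: True, e: False}


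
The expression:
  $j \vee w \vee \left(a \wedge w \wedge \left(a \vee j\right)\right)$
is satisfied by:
  {w: True, j: True}
  {w: True, j: False}
  {j: True, w: False}


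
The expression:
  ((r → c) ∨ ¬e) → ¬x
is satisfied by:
  {e: True, r: True, c: False, x: False}
  {e: True, c: False, r: False, x: False}
  {r: True, e: False, c: False, x: False}
  {e: False, c: False, r: False, x: False}
  {e: True, c: True, r: True, x: False}
  {e: True, c: True, r: False, x: False}
  {c: True, r: True, e: False, x: False}
  {c: True, e: False, r: False, x: False}
  {x: True, e: True, r: True, c: False}


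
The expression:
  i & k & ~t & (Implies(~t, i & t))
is never true.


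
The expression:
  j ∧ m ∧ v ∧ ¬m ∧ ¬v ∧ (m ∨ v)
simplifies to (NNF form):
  False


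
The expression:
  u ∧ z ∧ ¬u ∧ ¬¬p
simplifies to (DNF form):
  False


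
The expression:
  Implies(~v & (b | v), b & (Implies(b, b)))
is always true.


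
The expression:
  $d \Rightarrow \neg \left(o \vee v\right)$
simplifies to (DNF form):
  $\left(\neg o \wedge \neg v\right) \vee \neg d$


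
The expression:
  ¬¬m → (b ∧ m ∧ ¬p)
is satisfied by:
  {b: True, m: False, p: False}
  {b: False, m: False, p: False}
  {p: True, b: True, m: False}
  {p: True, b: False, m: False}
  {m: True, b: True, p: False}


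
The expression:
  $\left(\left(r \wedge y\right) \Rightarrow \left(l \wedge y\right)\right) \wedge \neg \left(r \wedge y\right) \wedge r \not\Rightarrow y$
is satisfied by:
  {r: True, y: False}


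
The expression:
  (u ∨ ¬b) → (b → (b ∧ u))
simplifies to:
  True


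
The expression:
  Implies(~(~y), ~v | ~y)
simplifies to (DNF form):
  ~v | ~y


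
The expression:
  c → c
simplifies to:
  True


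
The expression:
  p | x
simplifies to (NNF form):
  p | x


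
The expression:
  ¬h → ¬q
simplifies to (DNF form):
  h ∨ ¬q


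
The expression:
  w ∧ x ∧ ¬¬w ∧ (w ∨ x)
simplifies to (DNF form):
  w ∧ x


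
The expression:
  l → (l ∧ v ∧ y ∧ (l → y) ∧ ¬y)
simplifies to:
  ¬l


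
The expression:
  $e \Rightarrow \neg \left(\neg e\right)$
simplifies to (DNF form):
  $\text{True}$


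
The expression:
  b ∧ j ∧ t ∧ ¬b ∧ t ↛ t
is never true.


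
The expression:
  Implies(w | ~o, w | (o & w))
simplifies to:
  o | w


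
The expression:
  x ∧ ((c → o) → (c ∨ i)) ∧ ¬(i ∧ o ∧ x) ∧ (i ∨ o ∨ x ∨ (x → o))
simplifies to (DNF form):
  (c ∧ x ∧ ¬i) ∨ (c ∧ x ∧ ¬o) ∨ (i ∧ x ∧ ¬i) ∨ (i ∧ x ∧ ¬o)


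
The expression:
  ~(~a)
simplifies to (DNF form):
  a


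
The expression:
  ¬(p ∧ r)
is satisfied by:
  {p: False, r: False}
  {r: True, p: False}
  {p: True, r: False}


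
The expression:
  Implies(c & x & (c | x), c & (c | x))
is always true.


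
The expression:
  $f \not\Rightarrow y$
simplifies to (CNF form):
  $f \wedge \neg y$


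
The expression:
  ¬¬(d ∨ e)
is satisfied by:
  {d: True, e: True}
  {d: True, e: False}
  {e: True, d: False}


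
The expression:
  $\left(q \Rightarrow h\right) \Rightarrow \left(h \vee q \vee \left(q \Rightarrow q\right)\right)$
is always true.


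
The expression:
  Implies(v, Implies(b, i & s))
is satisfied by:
  {s: True, i: True, b: False, v: False}
  {s: True, i: False, b: False, v: False}
  {i: True, v: False, s: False, b: False}
  {v: False, i: False, s: False, b: False}
  {v: True, s: True, i: True, b: False}
  {v: True, s: True, i: False, b: False}
  {v: True, i: True, s: False, b: False}
  {v: True, i: False, s: False, b: False}
  {b: True, s: True, i: True, v: False}
  {b: True, s: True, i: False, v: False}
  {b: True, i: True, s: False, v: False}
  {b: True, i: False, s: False, v: False}
  {v: True, b: True, s: True, i: True}


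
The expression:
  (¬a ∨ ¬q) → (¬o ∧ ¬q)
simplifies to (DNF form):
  (a ∧ q) ∨ (¬o ∧ ¬q)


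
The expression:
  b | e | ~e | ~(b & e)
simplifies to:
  True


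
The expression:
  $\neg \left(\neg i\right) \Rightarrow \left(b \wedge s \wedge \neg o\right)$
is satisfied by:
  {s: True, b: True, o: False, i: False}
  {s: True, o: False, b: False, i: False}
  {b: True, s: False, o: False, i: False}
  {s: False, o: False, b: False, i: False}
  {s: True, o: True, b: True, i: False}
  {s: True, o: True, b: False, i: False}
  {o: True, b: True, s: False, i: False}
  {o: True, s: False, b: False, i: False}
  {i: True, s: True, b: True, o: False}


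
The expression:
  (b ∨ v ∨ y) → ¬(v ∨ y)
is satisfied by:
  {v: False, y: False}


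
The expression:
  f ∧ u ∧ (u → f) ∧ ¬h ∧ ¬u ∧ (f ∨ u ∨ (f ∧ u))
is never true.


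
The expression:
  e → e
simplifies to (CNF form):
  True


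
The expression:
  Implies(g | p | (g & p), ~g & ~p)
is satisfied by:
  {g: False, p: False}


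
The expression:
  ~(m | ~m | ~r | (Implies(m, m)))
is never true.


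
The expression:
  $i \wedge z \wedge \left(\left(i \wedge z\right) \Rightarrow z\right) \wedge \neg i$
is never true.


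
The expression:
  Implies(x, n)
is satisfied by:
  {n: True, x: False}
  {x: False, n: False}
  {x: True, n: True}


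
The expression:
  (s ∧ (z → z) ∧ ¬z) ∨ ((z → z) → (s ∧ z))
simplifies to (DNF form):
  s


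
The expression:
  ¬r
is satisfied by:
  {r: False}


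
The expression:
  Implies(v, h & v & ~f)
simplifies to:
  ~v | (h & ~f)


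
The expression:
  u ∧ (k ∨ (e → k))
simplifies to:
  u ∧ (k ∨ ¬e)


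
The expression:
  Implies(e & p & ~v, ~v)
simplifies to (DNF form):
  True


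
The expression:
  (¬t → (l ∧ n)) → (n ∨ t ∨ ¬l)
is always true.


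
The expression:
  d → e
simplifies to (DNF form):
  e ∨ ¬d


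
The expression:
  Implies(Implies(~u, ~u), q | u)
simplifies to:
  q | u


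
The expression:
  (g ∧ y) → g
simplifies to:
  True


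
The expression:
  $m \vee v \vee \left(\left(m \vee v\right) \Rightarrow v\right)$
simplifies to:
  $\text{True}$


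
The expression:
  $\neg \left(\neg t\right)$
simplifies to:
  $t$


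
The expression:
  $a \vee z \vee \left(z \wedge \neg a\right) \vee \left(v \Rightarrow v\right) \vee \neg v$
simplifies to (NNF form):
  $\text{True}$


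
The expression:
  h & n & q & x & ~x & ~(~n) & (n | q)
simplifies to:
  False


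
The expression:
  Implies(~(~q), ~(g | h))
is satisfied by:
  {g: False, q: False, h: False}
  {h: True, g: False, q: False}
  {g: True, h: False, q: False}
  {h: True, g: True, q: False}
  {q: True, h: False, g: False}


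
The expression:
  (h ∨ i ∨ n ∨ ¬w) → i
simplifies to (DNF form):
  i ∨ (w ∧ ¬h ∧ ¬n)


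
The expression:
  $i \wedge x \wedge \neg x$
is never true.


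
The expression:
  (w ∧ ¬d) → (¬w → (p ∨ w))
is always true.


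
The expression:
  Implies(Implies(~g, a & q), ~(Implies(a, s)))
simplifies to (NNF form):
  (a & ~s) | (~a & ~g) | (~g & ~q)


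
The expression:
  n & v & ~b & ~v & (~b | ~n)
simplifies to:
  False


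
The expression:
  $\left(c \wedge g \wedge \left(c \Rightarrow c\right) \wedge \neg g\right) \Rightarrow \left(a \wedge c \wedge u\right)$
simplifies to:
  $\text{True}$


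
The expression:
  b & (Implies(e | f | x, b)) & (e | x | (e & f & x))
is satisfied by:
  {x: True, e: True, b: True}
  {x: True, b: True, e: False}
  {e: True, b: True, x: False}


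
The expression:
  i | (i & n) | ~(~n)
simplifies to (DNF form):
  i | n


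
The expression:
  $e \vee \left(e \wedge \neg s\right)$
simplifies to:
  $e$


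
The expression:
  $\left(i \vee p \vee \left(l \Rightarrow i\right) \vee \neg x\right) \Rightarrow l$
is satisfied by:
  {l: True}


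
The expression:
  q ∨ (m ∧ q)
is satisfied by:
  {q: True}


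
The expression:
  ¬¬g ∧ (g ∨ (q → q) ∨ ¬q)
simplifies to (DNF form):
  g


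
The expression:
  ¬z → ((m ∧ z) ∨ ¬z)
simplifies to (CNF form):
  True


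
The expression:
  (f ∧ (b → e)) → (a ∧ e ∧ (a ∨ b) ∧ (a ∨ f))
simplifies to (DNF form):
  (a ∧ e) ∨ (b ∧ ¬e) ∨ ¬f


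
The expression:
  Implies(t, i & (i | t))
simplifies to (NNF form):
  i | ~t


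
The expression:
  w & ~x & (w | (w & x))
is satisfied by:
  {w: True, x: False}


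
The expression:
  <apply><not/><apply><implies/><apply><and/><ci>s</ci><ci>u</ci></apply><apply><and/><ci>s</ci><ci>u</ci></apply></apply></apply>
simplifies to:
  <false/>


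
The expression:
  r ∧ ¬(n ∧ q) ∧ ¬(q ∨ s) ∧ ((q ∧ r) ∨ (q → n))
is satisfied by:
  {r: True, q: False, s: False}


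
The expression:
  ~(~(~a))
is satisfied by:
  {a: False}


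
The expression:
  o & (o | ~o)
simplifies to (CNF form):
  o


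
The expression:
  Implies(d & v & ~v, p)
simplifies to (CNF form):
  True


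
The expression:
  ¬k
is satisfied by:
  {k: False}


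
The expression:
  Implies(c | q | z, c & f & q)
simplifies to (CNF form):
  (c | ~q) & (c | ~z) & (f | ~q) & (q | ~c)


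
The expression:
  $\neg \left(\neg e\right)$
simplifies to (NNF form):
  $e$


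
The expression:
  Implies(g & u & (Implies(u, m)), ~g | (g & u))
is always true.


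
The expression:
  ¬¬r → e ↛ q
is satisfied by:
  {e: True, r: False, q: False}
  {e: False, r: False, q: False}
  {q: True, e: True, r: False}
  {q: True, e: False, r: False}
  {r: True, e: True, q: False}


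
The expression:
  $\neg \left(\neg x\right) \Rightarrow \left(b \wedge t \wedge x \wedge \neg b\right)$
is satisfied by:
  {x: False}


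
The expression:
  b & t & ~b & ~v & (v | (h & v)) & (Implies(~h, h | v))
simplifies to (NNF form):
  False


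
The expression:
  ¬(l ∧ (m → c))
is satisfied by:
  {m: True, l: False, c: False}
  {m: False, l: False, c: False}
  {c: True, m: True, l: False}
  {c: True, m: False, l: False}
  {l: True, m: True, c: False}


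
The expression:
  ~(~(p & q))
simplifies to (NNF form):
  p & q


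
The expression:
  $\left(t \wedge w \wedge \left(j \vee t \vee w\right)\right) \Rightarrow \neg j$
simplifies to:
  $\neg j \vee \neg t \vee \neg w$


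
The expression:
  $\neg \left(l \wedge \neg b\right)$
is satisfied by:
  {b: True, l: False}
  {l: False, b: False}
  {l: True, b: True}


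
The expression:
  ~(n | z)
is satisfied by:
  {n: False, z: False}


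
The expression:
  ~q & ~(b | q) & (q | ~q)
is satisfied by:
  {q: False, b: False}


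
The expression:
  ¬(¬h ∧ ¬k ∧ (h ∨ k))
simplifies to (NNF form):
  True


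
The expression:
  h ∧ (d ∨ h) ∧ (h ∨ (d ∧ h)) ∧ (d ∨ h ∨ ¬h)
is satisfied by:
  {h: True}


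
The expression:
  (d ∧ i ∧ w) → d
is always true.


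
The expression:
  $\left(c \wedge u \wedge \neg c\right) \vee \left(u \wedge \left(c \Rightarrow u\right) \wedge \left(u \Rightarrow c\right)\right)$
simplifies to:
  $c \wedge u$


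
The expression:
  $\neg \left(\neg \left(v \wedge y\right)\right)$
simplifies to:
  $v \wedge y$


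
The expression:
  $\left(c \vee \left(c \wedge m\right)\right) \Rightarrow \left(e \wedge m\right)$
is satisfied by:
  {e: True, m: True, c: False}
  {e: True, m: False, c: False}
  {m: True, e: False, c: False}
  {e: False, m: False, c: False}
  {e: True, c: True, m: True}


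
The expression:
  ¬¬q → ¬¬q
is always true.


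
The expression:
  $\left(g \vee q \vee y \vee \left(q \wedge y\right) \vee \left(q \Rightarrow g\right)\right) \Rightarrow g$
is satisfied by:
  {g: True}


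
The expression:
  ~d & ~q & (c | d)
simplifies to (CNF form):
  c & ~d & ~q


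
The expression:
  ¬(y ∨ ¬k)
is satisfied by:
  {k: True, y: False}


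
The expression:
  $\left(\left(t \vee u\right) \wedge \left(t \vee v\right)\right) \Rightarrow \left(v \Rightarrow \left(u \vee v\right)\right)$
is always true.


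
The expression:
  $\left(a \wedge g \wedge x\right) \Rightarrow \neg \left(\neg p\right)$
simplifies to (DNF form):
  $p \vee \neg a \vee \neg g \vee \neg x$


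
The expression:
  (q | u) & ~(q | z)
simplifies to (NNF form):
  u & ~q & ~z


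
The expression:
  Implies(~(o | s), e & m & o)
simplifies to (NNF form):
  o | s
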